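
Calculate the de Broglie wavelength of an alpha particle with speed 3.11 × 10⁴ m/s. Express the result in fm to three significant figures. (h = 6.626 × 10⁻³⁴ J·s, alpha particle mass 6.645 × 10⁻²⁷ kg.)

p = mv = 6.645 × 10⁻²⁷ × 3.11 × 10⁴ = 2.067 × 10⁻²² kg·m/s.
λ = h/p = 6.626 × 10⁻³⁴ / 2.067 × 10⁻²² = 3.21 × 10⁻¹² m = 3210 fm.

λ = 3210 fm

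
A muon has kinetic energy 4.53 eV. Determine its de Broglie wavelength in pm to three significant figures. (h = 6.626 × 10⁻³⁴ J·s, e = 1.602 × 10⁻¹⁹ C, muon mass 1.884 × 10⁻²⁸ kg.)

KE = 4.53 eV = 7.257 × 10⁻¹⁹ J.
p = √(2mKE) = √(2 × 1.884 × 10⁻²⁸ × 7.257 × 10⁻¹⁹) = 1.654 × 10⁻²³ kg·m/s.
λ = h/p = 6.626 × 10⁻³⁴ / 1.654 × 10⁻²³ = 4.01 × 10⁻¹¹ m = 40.1 pm.

λ = 40.1 pm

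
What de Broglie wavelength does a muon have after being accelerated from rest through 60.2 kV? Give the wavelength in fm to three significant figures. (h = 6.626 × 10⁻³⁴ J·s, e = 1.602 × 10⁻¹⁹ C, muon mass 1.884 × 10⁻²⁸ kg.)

λ = 348 fm

KE = eV = 1.602 × 10⁻¹⁹ × 6.020 × 10⁴ = 9.644 × 10⁻¹⁵ J.
p = √(2mKE) = √(2 × 1.884 × 10⁻²⁸ × 9.644 × 10⁻¹⁵) = 1.906 × 10⁻²¹ kg·m/s.
λ = h/p = 6.626 × 10⁻³⁴ / 1.906 × 10⁻²¹ = 3.48 × 10⁻¹³ m = 348 fm.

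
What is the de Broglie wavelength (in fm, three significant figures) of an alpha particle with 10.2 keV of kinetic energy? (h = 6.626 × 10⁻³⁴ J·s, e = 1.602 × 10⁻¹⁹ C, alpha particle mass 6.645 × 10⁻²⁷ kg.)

KE = 10.2 keV = 1.634 × 10⁻¹⁵ J.
p = √(2mKE) = √(2 × 6.645 × 10⁻²⁷ × 1.634 × 10⁻¹⁵) = 4.660 × 10⁻²¹ kg·m/s.
λ = h/p = 6.626 × 10⁻³⁴ / 4.660 × 10⁻²¹ = 1.42 × 10⁻¹³ m = 142 fm.

λ = 142 fm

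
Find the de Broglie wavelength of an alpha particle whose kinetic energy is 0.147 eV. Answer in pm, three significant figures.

λ = 37.5 pm

KE = 0.147 eV = 2.355 × 10⁻²⁰ J.
p = √(2mKE) = √(2 × 6.645 × 10⁻²⁷ × 2.355 × 10⁻²⁰) = 1.769 × 10⁻²³ kg·m/s.
λ = h/p = 6.626 × 10⁻³⁴ / 1.769 × 10⁻²³ = 3.75 × 10⁻¹¹ m = 37.5 pm.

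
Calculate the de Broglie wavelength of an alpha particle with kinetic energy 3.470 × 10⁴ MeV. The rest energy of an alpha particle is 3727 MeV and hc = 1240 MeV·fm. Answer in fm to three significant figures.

λ = 0.0324 fm

Total energy E = KE + m₀c² = 3.470 × 10⁴ + 3727 = 38427 MeV.
(pc)² = E² − (m₀c²)² = (38427)² − (3727)² = 1.463 × 10⁹ MeV², so pc = 3.825 × 10⁴ MeV.
λ = hc/(pc) = 1240 MeV·fm / 3.825 × 10⁴ MeV = 0.0324 fm.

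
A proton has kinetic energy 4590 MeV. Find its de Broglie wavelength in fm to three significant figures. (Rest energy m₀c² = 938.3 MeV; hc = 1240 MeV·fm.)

λ = 0.228 fm

Total energy E = KE + m₀c² = 4590 + 938.3 = 5528.3 MeV.
(pc)² = E² − (m₀c²)² = (5528.3)² − (938.3)² = 2.968 × 10⁷ MeV², so pc = 5448 MeV.
λ = hc/(pc) = 1240 MeV·fm / 5448 MeV = 0.228 fm.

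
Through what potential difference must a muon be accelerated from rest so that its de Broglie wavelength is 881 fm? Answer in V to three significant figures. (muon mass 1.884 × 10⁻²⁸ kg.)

V = 9370 V

p = h/λ = 6.626 × 10⁻³⁴ / 8.810 × 10⁻¹³ = 7.521 × 10⁻²² kg·m/s.
KE = p²/(2m) = 1.501 × 10⁻¹⁵ J.
V = KE/e = 1.501 × 10⁻¹⁵ / (1.602 × 10⁻¹⁹) = 9370 V.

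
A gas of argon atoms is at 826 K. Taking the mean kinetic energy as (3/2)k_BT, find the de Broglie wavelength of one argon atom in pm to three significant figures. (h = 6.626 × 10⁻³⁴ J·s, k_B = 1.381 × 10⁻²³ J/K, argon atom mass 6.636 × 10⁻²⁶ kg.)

λ = 13.9 pm

KE = (3/2)k_BT = 1.5 × 1.381 × 10⁻²³ × 826 = 1.711 × 10⁻²⁰ J.
p = √(2mKE) = √(2 × 6.636 × 10⁻²⁶ × 1.711 × 10⁻²⁰) = 4.765 × 10⁻²³ kg·m/s.
λ = h/p = 1.39 × 10⁻¹¹ m = 13.9 pm.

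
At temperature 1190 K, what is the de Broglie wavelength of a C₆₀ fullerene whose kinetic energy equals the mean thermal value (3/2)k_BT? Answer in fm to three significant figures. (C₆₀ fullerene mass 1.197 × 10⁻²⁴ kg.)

KE = (3/2)k_BT = 1.5 × 1.381 × 10⁻²³ × 1190 = 2.465 × 10⁻²⁰ J.
p = √(2mKE) = √(2 × 1.197 × 10⁻²⁴ × 2.465 × 10⁻²⁰) = 2.429 × 10⁻²² kg·m/s.
λ = h/p = 2.73 × 10⁻¹² m = 2730 fm.

λ = 2730 fm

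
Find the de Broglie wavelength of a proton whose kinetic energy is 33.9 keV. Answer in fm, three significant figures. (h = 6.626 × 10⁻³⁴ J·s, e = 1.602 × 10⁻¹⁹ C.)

λ = 155 fm

KE = 33.9 keV = 5.431 × 10⁻¹⁵ J.
p = √(2mKE) = √(2 × 1.673 × 10⁻²⁷ × 5.431 × 10⁻¹⁵) = 4.263 × 10⁻²¹ kg·m/s.
λ = h/p = 6.626 × 10⁻³⁴ / 4.263 × 10⁻²¹ = 1.55 × 10⁻¹³ m = 155 fm.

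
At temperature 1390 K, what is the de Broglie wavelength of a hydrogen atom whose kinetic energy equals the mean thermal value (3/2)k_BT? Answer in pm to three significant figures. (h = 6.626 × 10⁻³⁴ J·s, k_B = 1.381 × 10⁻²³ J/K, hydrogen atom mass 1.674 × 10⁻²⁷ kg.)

KE = (3/2)k_BT = 1.5 × 1.381 × 10⁻²³ × 1390 = 2.879 × 10⁻²⁰ J.
p = √(2mKE) = √(2 × 1.674 × 10⁻²⁷ × 2.879 × 10⁻²⁰) = 9.818 × 10⁻²⁴ kg·m/s.
λ = h/p = 6.75 × 10⁻¹¹ m = 67.5 pm.

λ = 67.5 pm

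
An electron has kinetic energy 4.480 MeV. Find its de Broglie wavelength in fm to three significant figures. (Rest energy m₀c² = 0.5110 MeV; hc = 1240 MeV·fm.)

Total energy E = KE + m₀c² = 4.480 + 0.5110 = 4.9910 MeV.
(pc)² = E² − (m₀c²)² = (4.9910)² − (0.5110)² = 24.65 MeV², so pc = 4.965 MeV.
λ = hc/(pc) = 1240 MeV·fm / 4.965 MeV = 250 fm.

λ = 250 fm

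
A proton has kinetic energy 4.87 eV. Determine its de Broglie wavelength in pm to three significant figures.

KE = 4.87 eV = 7.802 × 10⁻¹⁹ J.
p = √(2mKE) = √(2 × 1.673 × 10⁻²⁷ × 7.802 × 10⁻¹⁹) = 5.109 × 10⁻²³ kg·m/s.
λ = h/p = 6.626 × 10⁻³⁴ / 5.109 × 10⁻²³ = 1.30 × 10⁻¹¹ m = 13.0 pm.

λ = 13.0 pm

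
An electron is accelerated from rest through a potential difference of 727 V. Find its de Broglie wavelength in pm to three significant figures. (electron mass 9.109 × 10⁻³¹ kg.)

KE = eV = 1.602 × 10⁻¹⁹ × 727.0 = 1.165 × 10⁻¹⁶ J.
p = √(2mKE) = √(2 × 9.109 × 10⁻³¹ × 1.165 × 10⁻¹⁶) = 1.457 × 10⁻²³ kg·m/s.
λ = h/p = 6.626 × 10⁻³⁴ / 1.457 × 10⁻²³ = 4.55 × 10⁻¹¹ m = 45.5 pm.

λ = 45.5 pm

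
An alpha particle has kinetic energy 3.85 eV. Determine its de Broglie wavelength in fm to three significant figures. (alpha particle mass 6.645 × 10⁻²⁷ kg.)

λ = 7320 fm

KE = 3.85 eV = 6.168 × 10⁻¹⁹ J.
p = √(2mKE) = √(2 × 6.645 × 10⁻²⁷ × 6.168 × 10⁻¹⁹) = 9.054 × 10⁻²³ kg·m/s.
λ = h/p = 6.626 × 10⁻³⁴ / 9.054 × 10⁻²³ = 7.32 × 10⁻¹² m = 7320 fm.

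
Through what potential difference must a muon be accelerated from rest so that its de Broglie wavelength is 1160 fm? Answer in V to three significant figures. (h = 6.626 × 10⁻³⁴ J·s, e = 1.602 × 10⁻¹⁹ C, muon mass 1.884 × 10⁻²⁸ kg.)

p = h/λ = 6.626 × 10⁻³⁴ / 1.160 × 10⁻¹² = 5.712 × 10⁻²² kg·m/s.
KE = p²/(2m) = 8.659 × 10⁻¹⁶ J.
V = KE/e = 8.659 × 10⁻¹⁶ / (1.602 × 10⁻¹⁹) = 5410 V.

V = 5410 V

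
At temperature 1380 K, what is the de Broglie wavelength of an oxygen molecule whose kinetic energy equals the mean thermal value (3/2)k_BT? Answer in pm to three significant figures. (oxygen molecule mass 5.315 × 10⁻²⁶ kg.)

KE = (3/2)k_BT = 1.5 × 1.381 × 10⁻²³ × 1380 = 2.859 × 10⁻²⁰ J.
p = √(2mKE) = √(2 × 5.315 × 10⁻²⁶ × 2.859 × 10⁻²⁰) = 5.513 × 10⁻²³ kg·m/s.
λ = h/p = 1.20 × 10⁻¹¹ m = 12.0 pm.

λ = 12.0 pm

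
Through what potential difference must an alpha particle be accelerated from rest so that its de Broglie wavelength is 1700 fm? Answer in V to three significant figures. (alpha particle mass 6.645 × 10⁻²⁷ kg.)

V = 35.7 V

p = h/λ = 6.626 × 10⁻³⁴ / 1.700 × 10⁻¹² = 3.898 × 10⁻²² kg·m/s.
KE = p²/(2m) = 1.143 × 10⁻¹⁷ J.
V = KE/2e = 1.143 × 10⁻¹⁷ / (2 × 1.602 × 10⁻¹⁹) = 35.7 V.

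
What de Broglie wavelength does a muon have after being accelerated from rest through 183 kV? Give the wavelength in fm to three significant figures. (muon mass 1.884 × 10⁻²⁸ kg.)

λ = 199 fm

KE = eV = 1.602 × 10⁻¹⁹ × 1.830 × 10⁵ = 2.932 × 10⁻¹⁴ J.
p = √(2mKE) = √(2 × 1.884 × 10⁻²⁸ × 2.932 × 10⁻¹⁴) = 3.324 × 10⁻²¹ kg·m/s.
λ = h/p = 6.626 × 10⁻³⁴ / 3.324 × 10⁻²¹ = 1.99 × 10⁻¹³ m = 199 fm.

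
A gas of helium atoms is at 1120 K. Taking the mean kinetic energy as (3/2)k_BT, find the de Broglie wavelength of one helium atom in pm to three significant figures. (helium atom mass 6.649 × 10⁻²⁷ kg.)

KE = (3/2)k_BT = 1.5 × 1.381 × 10⁻²³ × 1120 = 2.320 × 10⁻²⁰ J.
p = √(2mKE) = √(2 × 6.649 × 10⁻²⁷ × 2.320 × 10⁻²⁰) = 1.756 × 10⁻²³ kg·m/s.
λ = h/p = 3.77 × 10⁻¹¹ m = 37.7 pm.

λ = 37.7 pm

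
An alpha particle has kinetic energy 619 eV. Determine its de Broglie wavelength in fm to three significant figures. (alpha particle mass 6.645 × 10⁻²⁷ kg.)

λ = 577 fm

KE = 619 eV = 9.916 × 10⁻¹⁷ J.
p = √(2mKE) = √(2 × 6.645 × 10⁻²⁷ × 9.916 × 10⁻¹⁷) = 1.148 × 10⁻²¹ kg·m/s.
λ = h/p = 6.626 × 10⁻³⁴ / 1.148 × 10⁻²¹ = 5.77 × 10⁻¹³ m = 577 fm.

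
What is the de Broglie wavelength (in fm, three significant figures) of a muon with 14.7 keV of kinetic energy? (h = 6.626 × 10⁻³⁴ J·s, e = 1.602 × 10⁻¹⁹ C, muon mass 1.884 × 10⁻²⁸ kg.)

KE = 14.7 keV = 2.355 × 10⁻¹⁵ J.
p = √(2mKE) = √(2 × 1.884 × 10⁻²⁸ × 2.355 × 10⁻¹⁵) = 9.420 × 10⁻²² kg·m/s.
λ = h/p = 6.626 × 10⁻³⁴ / 9.420 × 10⁻²² = 7.03 × 10⁻¹³ m = 703 fm.

λ = 703 fm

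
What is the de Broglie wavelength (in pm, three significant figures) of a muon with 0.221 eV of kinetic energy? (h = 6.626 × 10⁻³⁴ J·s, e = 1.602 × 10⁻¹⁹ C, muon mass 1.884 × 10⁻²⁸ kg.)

λ = 181 pm

KE = 0.221 eV = 3.540 × 10⁻²⁰ J.
p = √(2mKE) = √(2 × 1.884 × 10⁻²⁸ × 3.540 × 10⁻²⁰) = 3.652 × 10⁻²⁴ kg·m/s.
λ = h/p = 6.626 × 10⁻³⁴ / 3.652 × 10⁻²⁴ = 1.81 × 10⁻¹⁰ m = 181 pm.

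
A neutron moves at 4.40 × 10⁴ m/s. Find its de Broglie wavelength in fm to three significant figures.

p = mv = 1.675 × 10⁻²⁷ × 4.40 × 10⁴ = 7.370 × 10⁻²³ kg·m/s.
λ = h/p = 6.626 × 10⁻³⁴ / 7.370 × 10⁻²³ = 8.99 × 10⁻¹² m = 8990 fm.

λ = 8990 fm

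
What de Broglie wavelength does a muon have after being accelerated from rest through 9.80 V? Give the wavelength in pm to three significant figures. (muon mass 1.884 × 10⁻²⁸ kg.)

KE = eV = 1.602 × 10⁻¹⁹ × 9.800 = 1.570 × 10⁻¹⁸ J.
p = √(2mKE) = √(2 × 1.884 × 10⁻²⁸ × 1.570 × 10⁻¹⁸) = 2.432 × 10⁻²³ kg·m/s.
λ = h/p = 6.626 × 10⁻³⁴ / 2.432 × 10⁻²³ = 2.72 × 10⁻¹¹ m = 27.2 pm.

λ = 27.2 pm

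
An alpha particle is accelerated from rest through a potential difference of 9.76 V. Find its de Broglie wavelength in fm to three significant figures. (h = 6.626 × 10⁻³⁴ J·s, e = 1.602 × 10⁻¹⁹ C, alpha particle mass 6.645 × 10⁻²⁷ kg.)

KE = 2eV = 2 × 1.602 × 10⁻¹⁹ × 9.760 = 3.127 × 10⁻¹⁸ J.
p = √(2mKE) = √(2 × 6.645 × 10⁻²⁷ × 3.127 × 10⁻¹⁸) = 2.039 × 10⁻²² kg·m/s.
λ = h/p = 6.626 × 10⁻³⁴ / 2.039 × 10⁻²² = 3.25 × 10⁻¹² m = 3250 fm.

λ = 3250 fm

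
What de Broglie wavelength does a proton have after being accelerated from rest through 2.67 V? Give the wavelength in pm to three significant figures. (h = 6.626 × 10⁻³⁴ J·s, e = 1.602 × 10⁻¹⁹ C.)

KE = eV = 1.602 × 10⁻¹⁹ × 2.670 = 4.277 × 10⁻¹⁹ J.
p = √(2mKE) = √(2 × 1.673 × 10⁻²⁷ × 4.277 × 10⁻¹⁹) = 3.783 × 10⁻²³ kg·m/s.
λ = h/p = 6.626 × 10⁻³⁴ / 3.783 × 10⁻²³ = 1.75 × 10⁻¹¹ m = 17.5 pm.

λ = 17.5 pm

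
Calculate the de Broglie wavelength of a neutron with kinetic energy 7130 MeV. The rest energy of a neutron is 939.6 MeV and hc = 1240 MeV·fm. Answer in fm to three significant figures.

λ = 0.155 fm

Total energy E = KE + m₀c² = 7130 + 939.6 = 8069.6 MeV.
(pc)² = E² − (m₀c²)² = (8069.6)² − (939.6)² = 6.424 × 10⁷ MeV², so pc = 8015 MeV.
λ = hc/(pc) = 1240 MeV·fm / 8015 MeV = 0.155 fm.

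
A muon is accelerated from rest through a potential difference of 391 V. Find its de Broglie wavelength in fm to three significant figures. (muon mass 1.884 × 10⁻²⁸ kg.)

KE = eV = 1.602 × 10⁻¹⁹ × 391.0 = 6.264 × 10⁻¹⁷ J.
p = √(2mKE) = √(2 × 1.884 × 10⁻²⁸ × 6.264 × 10⁻¹⁷) = 1.536 × 10⁻²² kg·m/s.
λ = h/p = 6.626 × 10⁻³⁴ / 1.536 × 10⁻²² = 4.31 × 10⁻¹² m = 4310 fm.

λ = 4310 fm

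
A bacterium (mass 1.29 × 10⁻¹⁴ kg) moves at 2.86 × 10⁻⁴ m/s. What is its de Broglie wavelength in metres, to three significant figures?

λ = 1.80 × 10⁻¹⁶ m

p = mv = 1.29 × 10⁻¹⁴ × 2.86 × 10⁻⁴ = 3.689 × 10⁻¹⁸ kg·m/s.
λ = h/p = 6.626 × 10⁻³⁴ / 3.689 × 10⁻¹⁸ = 1.80 × 10⁻¹⁶ m.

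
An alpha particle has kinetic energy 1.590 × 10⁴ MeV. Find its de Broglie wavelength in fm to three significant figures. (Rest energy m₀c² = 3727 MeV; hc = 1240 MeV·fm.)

λ = 0.0643 fm

Total energy E = KE + m₀c² = 1.590 × 10⁴ + 3727 = 19627 MeV.
(pc)² = E² − (m₀c²)² = (19627)² − (3727)² = 3.713 × 10⁸ MeV², so pc = 1.927 × 10⁴ MeV.
λ = hc/(pc) = 1240 MeV·fm / 1.927 × 10⁴ MeV = 0.0643 fm.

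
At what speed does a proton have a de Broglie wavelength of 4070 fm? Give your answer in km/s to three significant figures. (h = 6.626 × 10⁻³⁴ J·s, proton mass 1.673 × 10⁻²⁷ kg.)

v = 97.3 km/s

p = h/λ = 6.626 × 10⁻³⁴ / 4.070 × 10⁻¹² = 1.628 × 10⁻²² kg·m/s.
v = p/m = 1.628 × 10⁻²² / 1.673 × 10⁻²⁷ = 9.73 × 10⁴ m/s = 97.3 km/s.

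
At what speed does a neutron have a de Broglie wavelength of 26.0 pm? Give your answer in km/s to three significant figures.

p = h/λ = 6.626 × 10⁻³⁴ / 2.600 × 10⁻¹¹ = 2.548 × 10⁻²³ kg·m/s.
v = p/m = 2.548 × 10⁻²³ / 1.675 × 10⁻²⁷ = 1.52 × 10⁴ m/s = 15.2 km/s.

v = 15.2 km/s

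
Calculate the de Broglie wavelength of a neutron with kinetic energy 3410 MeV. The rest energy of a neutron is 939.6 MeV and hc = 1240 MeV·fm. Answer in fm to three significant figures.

Total energy E = KE + m₀c² = 3410 + 939.6 = 4349.6 MeV.
(pc)² = E² − (m₀c²)² = (4349.6)² − (939.6)² = 1.804 × 10⁷ MeV², so pc = 4247 MeV.
λ = hc/(pc) = 1240 MeV·fm / 4247 MeV = 0.292 fm.

λ = 0.292 fm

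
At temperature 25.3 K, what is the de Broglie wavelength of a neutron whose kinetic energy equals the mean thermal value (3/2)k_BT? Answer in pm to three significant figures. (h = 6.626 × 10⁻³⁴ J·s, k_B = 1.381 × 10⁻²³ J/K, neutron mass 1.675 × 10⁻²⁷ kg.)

λ = 500 pm

KE = (3/2)k_BT = 1.5 × 1.381 × 10⁻²³ × 25.3 = 5.241 × 10⁻²² J.
p = √(2mKE) = √(2 × 1.675 × 10⁻²⁷ × 5.241 × 10⁻²²) = 1.325 × 10⁻²⁴ kg·m/s.
λ = h/p = 5.00 × 10⁻¹⁰ m = 500 pm.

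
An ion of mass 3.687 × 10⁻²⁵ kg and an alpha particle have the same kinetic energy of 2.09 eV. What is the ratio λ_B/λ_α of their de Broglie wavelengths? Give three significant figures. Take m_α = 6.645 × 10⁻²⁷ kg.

At fixed KE, p = √(2mKE) so λ = h/p ∝ 1/√m.
λ_B/λ_α = √(m_α/m_B) = √(6.645 × 10⁻²⁷/3.687 × 10⁻²⁵) = √(0.01802) = 0.134.

λ_B/λ_α = 0.134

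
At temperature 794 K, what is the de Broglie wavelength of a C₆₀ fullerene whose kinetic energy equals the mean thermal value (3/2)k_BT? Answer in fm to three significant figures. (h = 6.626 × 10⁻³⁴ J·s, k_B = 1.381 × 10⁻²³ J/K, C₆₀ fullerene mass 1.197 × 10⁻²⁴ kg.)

KE = (3/2)k_BT = 1.5 × 1.381 × 10⁻²³ × 794 = 1.645 × 10⁻²⁰ J.
p = √(2mKE) = √(2 × 1.197 × 10⁻²⁴ × 1.645 × 10⁻²⁰) = 1.984 × 10⁻²² kg·m/s.
λ = h/p = 3.34 × 10⁻¹² m = 3340 fm.

λ = 3340 fm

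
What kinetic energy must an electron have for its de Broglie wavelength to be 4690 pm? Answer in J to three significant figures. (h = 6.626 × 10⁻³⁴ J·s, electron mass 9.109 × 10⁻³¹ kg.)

KE = 1.10 × 10⁻²⁰ J

p = h/λ = 6.626 × 10⁻³⁴ / 4.690 × 10⁻⁹ = 1.413 × 10⁻²⁵ kg·m/s.
KE = p²/(2m) = (1.413 × 10⁻²⁵)² / (2 × 9.109 × 10⁻³¹) = 1.096 × 10⁻²⁰ J = 1.10 × 10⁻²⁰ J.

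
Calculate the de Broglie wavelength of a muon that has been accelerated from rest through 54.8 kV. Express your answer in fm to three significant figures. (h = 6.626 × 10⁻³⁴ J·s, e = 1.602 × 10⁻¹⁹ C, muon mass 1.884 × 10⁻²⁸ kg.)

λ = 364 fm

KE = eV = 1.602 × 10⁻¹⁹ × 5.480 × 10⁴ = 8.779 × 10⁻¹⁵ J.
p = √(2mKE) = √(2 × 1.884 × 10⁻²⁸ × 8.779 × 10⁻¹⁵) = 1.819 × 10⁻²¹ kg·m/s.
λ = h/p = 6.626 × 10⁻³⁴ / 1.819 × 10⁻²¹ = 3.64 × 10⁻¹³ m = 364 fm.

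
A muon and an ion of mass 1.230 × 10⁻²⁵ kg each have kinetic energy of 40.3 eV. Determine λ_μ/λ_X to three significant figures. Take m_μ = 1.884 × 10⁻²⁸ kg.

λ_μ/λ_X = 25.6

At fixed KE, p = √(2mKE) so λ = h/p ∝ 1/√m.
λ_μ/λ_X = √(m_X/m_μ) = √(1.230 × 10⁻²⁵/1.884 × 10⁻²⁸) = √(652.9) = 25.6.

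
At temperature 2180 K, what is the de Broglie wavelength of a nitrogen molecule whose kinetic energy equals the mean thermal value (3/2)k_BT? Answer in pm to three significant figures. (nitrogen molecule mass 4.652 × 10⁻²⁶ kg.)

KE = (3/2)k_BT = 1.5 × 1.381 × 10⁻²³ × 2180 = 4.516 × 10⁻²⁰ J.
p = √(2mKE) = √(2 × 4.652 × 10⁻²⁶ × 4.516 × 10⁻²⁰) = 6.482 × 10⁻²³ kg·m/s.
λ = h/p = 1.02 × 10⁻¹¹ m = 10.2 pm.

λ = 10.2 pm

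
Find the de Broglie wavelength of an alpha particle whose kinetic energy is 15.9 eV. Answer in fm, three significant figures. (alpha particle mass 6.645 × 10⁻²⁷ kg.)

λ = 3600 fm

KE = 15.9 eV = 2.547 × 10⁻¹⁸ J.
p = √(2mKE) = √(2 × 6.645 × 10⁻²⁷ × 2.547 × 10⁻¹⁸) = 1.840 × 10⁻²² kg·m/s.
λ = h/p = 6.626 × 10⁻³⁴ / 1.840 × 10⁻²² = 3.60 × 10⁻¹² m = 3600 fm.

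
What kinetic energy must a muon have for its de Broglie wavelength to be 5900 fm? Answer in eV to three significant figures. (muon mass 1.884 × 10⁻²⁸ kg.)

KE = 209 eV

p = h/λ = 6.626 × 10⁻³⁴ / 5.900 × 10⁻¹² = 1.123 × 10⁻²² kg·m/s.
KE = p²/(2m) = (1.123 × 10⁻²²)² / (2 × 1.884 × 10⁻²⁸) = 3.347 × 10⁻¹⁷ J = 209 eV.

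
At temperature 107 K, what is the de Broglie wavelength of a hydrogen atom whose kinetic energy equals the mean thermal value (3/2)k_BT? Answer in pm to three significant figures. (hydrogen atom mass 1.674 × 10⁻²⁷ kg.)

KE = (3/2)k_BT = 1.5 × 1.381 × 10⁻²³ × 107 = 2.217 × 10⁻²¹ J.
p = √(2mKE) = √(2 × 1.674 × 10⁻²⁷ × 2.217 × 10⁻²¹) = 2.724 × 10⁻²⁴ kg·m/s.
λ = h/p = 2.43 × 10⁻¹⁰ m = 243 pm.

λ = 243 pm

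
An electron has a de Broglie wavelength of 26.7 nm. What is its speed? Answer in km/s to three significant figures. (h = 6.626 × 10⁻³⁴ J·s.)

v = 27.2 km/s

p = h/λ = 6.626 × 10⁻³⁴ / 2.670 × 10⁻⁸ = 2.482 × 10⁻²⁶ kg·m/s.
v = p/m = 2.482 × 10⁻²⁶ / 9.109 × 10⁻³¹ = 2.72 × 10⁴ m/s = 27.2 km/s.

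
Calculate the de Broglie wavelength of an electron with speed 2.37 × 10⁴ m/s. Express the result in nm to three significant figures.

p = mv = 9.109 × 10⁻³¹ × 2.37 × 10⁴ = 2.159 × 10⁻²⁶ kg·m/s.
λ = h/p = 6.626 × 10⁻³⁴ / 2.159 × 10⁻²⁶ = 3.07 × 10⁻⁸ m = 30.7 nm.

λ = 30.7 nm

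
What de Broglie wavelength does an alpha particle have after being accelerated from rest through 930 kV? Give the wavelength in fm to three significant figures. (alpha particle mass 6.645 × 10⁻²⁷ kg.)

λ = 10.5 fm

KE = 2eV = 2 × 1.602 × 10⁻¹⁹ × 9.300 × 10⁵ = 2.980 × 10⁻¹³ J.
p = √(2mKE) = √(2 × 6.645 × 10⁻²⁷ × 2.980 × 10⁻¹³) = 6.293 × 10⁻²⁰ kg·m/s.
λ = h/p = 6.626 × 10⁻³⁴ / 6.293 × 10⁻²⁰ = 1.05 × 10⁻¹⁴ m = 10.5 fm.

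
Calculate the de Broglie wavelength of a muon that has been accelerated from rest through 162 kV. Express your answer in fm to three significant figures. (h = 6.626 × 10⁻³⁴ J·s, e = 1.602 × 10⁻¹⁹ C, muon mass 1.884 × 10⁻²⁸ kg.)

λ = 212 fm

KE = eV = 1.602 × 10⁻¹⁹ × 1.620 × 10⁵ = 2.595 × 10⁻¹⁴ J.
p = √(2mKE) = √(2 × 1.884 × 10⁻²⁸ × 2.595 × 10⁻¹⁴) = 3.127 × 10⁻²¹ kg·m/s.
λ = h/p = 6.626 × 10⁻³⁴ / 3.127 × 10⁻²¹ = 2.12 × 10⁻¹³ m = 212 fm.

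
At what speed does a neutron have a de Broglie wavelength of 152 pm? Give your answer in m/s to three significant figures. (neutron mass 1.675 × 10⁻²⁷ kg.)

v = 2600 m/s

p = h/λ = 6.626 × 10⁻³⁴ / 1.520 × 10⁻¹⁰ = 4.359 × 10⁻²⁴ kg·m/s.
v = p/m = 4.359 × 10⁻²⁴ / 1.675 × 10⁻²⁷ = 2.60 × 10³ m/s = 2600 m/s.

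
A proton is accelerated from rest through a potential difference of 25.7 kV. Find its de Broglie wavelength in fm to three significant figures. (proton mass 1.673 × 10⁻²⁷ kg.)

λ = 179 fm

KE = eV = 1.602 × 10⁻¹⁹ × 2.570 × 10⁴ = 4.117 × 10⁻¹⁵ J.
p = √(2mKE) = √(2 × 1.673 × 10⁻²⁷ × 4.117 × 10⁻¹⁵) = 3.712 × 10⁻²¹ kg·m/s.
λ = h/p = 6.626 × 10⁻³⁴ / 3.712 × 10⁻²¹ = 1.79 × 10⁻¹³ m = 179 fm.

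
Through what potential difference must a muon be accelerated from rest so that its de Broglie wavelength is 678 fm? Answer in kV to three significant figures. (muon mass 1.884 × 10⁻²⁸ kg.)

p = h/λ = 6.626 × 10⁻³⁴ / 6.780 × 10⁻¹³ = 9.773 × 10⁻²² kg·m/s.
KE = p²/(2m) = 2.535 × 10⁻¹⁵ J.
V = KE/e = 2.535 × 10⁻¹⁵ / (1.602 × 10⁻¹⁹) = 15.8 kV.

V = 15.8 kV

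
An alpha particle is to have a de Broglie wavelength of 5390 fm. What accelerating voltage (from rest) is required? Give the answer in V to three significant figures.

V = 3.55 V

p = h/λ = 6.626 × 10⁻³⁴ / 5.390 × 10⁻¹² = 1.229 × 10⁻²² kg·m/s.
KE = p²/(2m) = 1.137 × 10⁻¹⁸ J.
V = KE/2e = 1.137 × 10⁻¹⁸ / (2 × 1.602 × 10⁻¹⁹) = 3.55 V.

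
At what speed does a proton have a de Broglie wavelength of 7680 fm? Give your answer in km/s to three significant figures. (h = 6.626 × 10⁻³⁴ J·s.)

v = 51.6 km/s

p = h/λ = 6.626 × 10⁻³⁴ / 7.680 × 10⁻¹² = 8.628 × 10⁻²³ kg·m/s.
v = p/m = 8.628 × 10⁻²³ / 1.673 × 10⁻²⁷ = 5.16 × 10⁴ m/s = 51.6 km/s.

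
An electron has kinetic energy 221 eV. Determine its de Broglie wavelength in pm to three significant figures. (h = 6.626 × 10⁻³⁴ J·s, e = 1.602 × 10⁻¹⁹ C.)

λ = 82.5 pm

KE = 221 eV = 3.540 × 10⁻¹⁷ J.
p = √(2mKE) = √(2 × 9.109 × 10⁻³¹ × 3.540 × 10⁻¹⁷) = 8.031 × 10⁻²⁴ kg·m/s.
λ = h/p = 6.626 × 10⁻³⁴ / 8.031 × 10⁻²⁴ = 8.25 × 10⁻¹¹ m = 82.5 pm.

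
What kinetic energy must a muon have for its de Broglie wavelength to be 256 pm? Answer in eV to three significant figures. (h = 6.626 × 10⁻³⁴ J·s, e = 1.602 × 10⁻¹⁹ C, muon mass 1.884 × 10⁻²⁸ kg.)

KE = 0.111 eV

p = h/λ = 6.626 × 10⁻³⁴ / 2.560 × 10⁻¹⁰ = 2.588 × 10⁻²⁴ kg·m/s.
KE = p²/(2m) = (2.588 × 10⁻²⁴)² / (2 × 1.884 × 10⁻²⁸) = 1.778 × 10⁻²⁰ J = 0.111 eV.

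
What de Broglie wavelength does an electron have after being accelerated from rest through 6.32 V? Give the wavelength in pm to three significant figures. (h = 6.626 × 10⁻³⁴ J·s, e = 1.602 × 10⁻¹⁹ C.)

λ = 488 pm

KE = eV = 1.602 × 10⁻¹⁹ × 6.320 = 1.012 × 10⁻¹⁸ J.
p = √(2mKE) = √(2 × 9.109 × 10⁻³¹ × 1.012 × 10⁻¹⁸) = 1.358 × 10⁻²⁴ kg·m/s.
λ = h/p = 6.626 × 10⁻³⁴ / 1.358 × 10⁻²⁴ = 4.88 × 10⁻¹⁰ m = 488 pm.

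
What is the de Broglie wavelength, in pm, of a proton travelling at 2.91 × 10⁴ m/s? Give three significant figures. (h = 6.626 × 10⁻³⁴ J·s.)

p = mv = 1.673 × 10⁻²⁷ × 2.91 × 10⁴ = 4.868 × 10⁻²³ kg·m/s.
λ = h/p = 6.626 × 10⁻³⁴ / 4.868 × 10⁻²³ = 1.36 × 10⁻¹¹ m = 13.6 pm.

λ = 13.6 pm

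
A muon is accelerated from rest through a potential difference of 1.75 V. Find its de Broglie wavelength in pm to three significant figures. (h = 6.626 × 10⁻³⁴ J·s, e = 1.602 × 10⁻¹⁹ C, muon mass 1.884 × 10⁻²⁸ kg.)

λ = 64.5 pm

KE = eV = 1.602 × 10⁻¹⁹ × 1.750 = 2.804 × 10⁻¹⁹ J.
p = √(2mKE) = √(2 × 1.884 × 10⁻²⁸ × 2.804 × 10⁻¹⁹) = 1.028 × 10⁻²³ kg·m/s.
λ = h/p = 6.626 × 10⁻³⁴ / 1.028 × 10⁻²³ = 6.45 × 10⁻¹¹ m = 64.5 pm.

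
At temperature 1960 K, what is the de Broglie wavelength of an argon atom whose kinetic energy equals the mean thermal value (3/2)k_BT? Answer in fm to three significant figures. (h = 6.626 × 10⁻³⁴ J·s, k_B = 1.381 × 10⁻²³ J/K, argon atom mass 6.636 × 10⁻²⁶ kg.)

KE = (3/2)k_BT = 1.5 × 1.381 × 10⁻²³ × 1960 = 4.060 × 10⁻²⁰ J.
p = √(2mKE) = √(2 × 6.636 × 10⁻²⁶ × 4.060 × 10⁻²⁰) = 7.341 × 10⁻²³ kg·m/s.
λ = h/p = 9.03 × 10⁻¹² m = 9030 fm.

λ = 9030 fm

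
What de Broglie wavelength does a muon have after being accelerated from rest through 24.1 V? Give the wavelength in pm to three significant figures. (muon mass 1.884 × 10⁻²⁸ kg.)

KE = eV = 1.602 × 10⁻¹⁹ × 24.10 = 3.861 × 10⁻¹⁸ J.
p = √(2mKE) = √(2 × 1.884 × 10⁻²⁸ × 3.861 × 10⁻¹⁸) = 3.814 × 10⁻²³ kg·m/s.
λ = h/p = 6.626 × 10⁻³⁴ / 3.814 × 10⁻²³ = 1.74 × 10⁻¹¹ m = 17.4 pm.

λ = 17.4 pm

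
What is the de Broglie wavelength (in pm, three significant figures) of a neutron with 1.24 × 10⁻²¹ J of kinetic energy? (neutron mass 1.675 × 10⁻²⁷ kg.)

p = √(2mKE) = √(2 × 1.675 × 10⁻²⁷ × 1.240 × 10⁻²¹) = 2.038 × 10⁻²⁴ kg·m/s.
λ = h/p = 6.626 × 10⁻³⁴ / 2.038 × 10⁻²⁴ = 3.25 × 10⁻¹⁰ m = 325 pm.

λ = 325 pm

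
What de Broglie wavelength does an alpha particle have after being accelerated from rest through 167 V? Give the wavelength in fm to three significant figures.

KE = 2eV = 2 × 1.602 × 10⁻¹⁹ × 167.0 = 5.351 × 10⁻¹⁷ J.
p = √(2mKE) = √(2 × 6.645 × 10⁻²⁷ × 5.351 × 10⁻¹⁷) = 8.433 × 10⁻²² kg·m/s.
λ = h/p = 6.626 × 10⁻³⁴ / 8.433 × 10⁻²² = 7.86 × 10⁻¹³ m = 786 fm.

λ = 786 fm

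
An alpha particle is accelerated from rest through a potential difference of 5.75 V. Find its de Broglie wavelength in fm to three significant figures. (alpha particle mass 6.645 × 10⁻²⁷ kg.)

λ = 4230 fm

KE = 2eV = 2 × 1.602 × 10⁻¹⁹ × 5.750 = 1.842 × 10⁻¹⁸ J.
p = √(2mKE) = √(2 × 6.645 × 10⁻²⁷ × 1.842 × 10⁻¹⁸) = 1.565 × 10⁻²² kg·m/s.
λ = h/p = 6.626 × 10⁻³⁴ / 1.565 × 10⁻²² = 4.23 × 10⁻¹² m = 4230 fm.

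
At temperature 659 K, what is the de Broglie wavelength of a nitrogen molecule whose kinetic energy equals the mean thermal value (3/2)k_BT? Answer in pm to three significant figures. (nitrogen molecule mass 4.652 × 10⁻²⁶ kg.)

λ = 18.6 pm

KE = (3/2)k_BT = 1.5 × 1.381 × 10⁻²³ × 659 = 1.365 × 10⁻²⁰ J.
p = √(2mKE) = √(2 × 4.652 × 10⁻²⁶ × 1.365 × 10⁻²⁰) = 3.564 × 10⁻²³ kg·m/s.
λ = h/p = 1.86 × 10⁻¹¹ m = 18.6 pm.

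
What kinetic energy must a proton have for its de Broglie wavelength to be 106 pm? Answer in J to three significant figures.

KE = 1.17 × 10⁻²⁰ J

p = h/λ = 6.626 × 10⁻³⁴ / 1.060 × 10⁻¹⁰ = 6.251 × 10⁻²⁴ kg·m/s.
KE = p²/(2m) = (6.251 × 10⁻²⁴)² / (2 × 1.673 × 10⁻²⁷) = 1.168 × 10⁻²⁰ J = 1.17 × 10⁻²⁰ J.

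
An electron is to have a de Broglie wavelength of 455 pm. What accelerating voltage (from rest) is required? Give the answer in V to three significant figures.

p = h/λ = 6.626 × 10⁻³⁴ / 4.550 × 10⁻¹⁰ = 1.456 × 10⁻²⁴ kg·m/s.
KE = p²/(2m) = 1.164 × 10⁻¹⁸ J.
V = KE/e = 1.164 × 10⁻¹⁸ / (1.602 × 10⁻¹⁹) = 7.27 V.

V = 7.27 V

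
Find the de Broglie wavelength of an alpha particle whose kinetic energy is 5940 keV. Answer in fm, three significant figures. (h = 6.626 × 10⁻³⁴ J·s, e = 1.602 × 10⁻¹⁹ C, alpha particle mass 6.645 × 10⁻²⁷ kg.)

λ = 5.89 fm

KE = 5940 keV = 9.516 × 10⁻¹³ J.
p = √(2mKE) = √(2 × 6.645 × 10⁻²⁷ × 9.516 × 10⁻¹³) = 1.125 × 10⁻¹⁹ kg·m/s.
λ = h/p = 6.626 × 10⁻³⁴ / 1.125 × 10⁻¹⁹ = 5.89 × 10⁻¹⁵ m = 5.89 fm.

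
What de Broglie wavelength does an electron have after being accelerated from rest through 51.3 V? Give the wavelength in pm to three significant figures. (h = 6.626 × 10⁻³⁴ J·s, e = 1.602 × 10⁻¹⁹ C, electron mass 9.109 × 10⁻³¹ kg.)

KE = eV = 1.602 × 10⁻¹⁹ × 51.30 = 8.218 × 10⁻¹⁸ J.
p = √(2mKE) = √(2 × 9.109 × 10⁻³¹ × 8.218 × 10⁻¹⁸) = 3.869 × 10⁻²⁴ kg·m/s.
λ = h/p = 6.626 × 10⁻³⁴ / 3.869 × 10⁻²⁴ = 1.71 × 10⁻¹⁰ m = 171 pm.

λ = 171 pm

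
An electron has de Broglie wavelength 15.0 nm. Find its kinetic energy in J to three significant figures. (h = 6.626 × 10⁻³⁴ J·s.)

p = h/λ = 6.626 × 10⁻³⁴ / 1.500 × 10⁻⁸ = 4.417 × 10⁻²⁶ kg·m/s.
KE = p²/(2m) = (4.417 × 10⁻²⁶)² / (2 × 9.109 × 10⁻³¹) = 1.071 × 10⁻²¹ J = 1.07 × 10⁻²¹ J.

KE = 1.07 × 10⁻²¹ J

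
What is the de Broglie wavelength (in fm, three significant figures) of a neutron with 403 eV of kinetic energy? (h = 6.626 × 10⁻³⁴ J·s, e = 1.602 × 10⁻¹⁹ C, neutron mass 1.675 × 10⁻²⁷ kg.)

λ = 1420 fm

KE = 403 eV = 6.456 × 10⁻¹⁷ J.
p = √(2mKE) = √(2 × 1.675 × 10⁻²⁷ × 6.456 × 10⁻¹⁷) = 4.651 × 10⁻²² kg·m/s.
λ = h/p = 6.626 × 10⁻³⁴ / 4.651 × 10⁻²² = 1.42 × 10⁻¹² m = 1420 fm.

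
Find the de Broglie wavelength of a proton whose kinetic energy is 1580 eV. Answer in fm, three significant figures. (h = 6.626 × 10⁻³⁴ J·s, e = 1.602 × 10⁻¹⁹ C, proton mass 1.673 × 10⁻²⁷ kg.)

λ = 720 fm

KE = 1580 eV = 2.531 × 10⁻¹⁶ J.
p = √(2mKE) = √(2 × 1.673 × 10⁻²⁷ × 2.531 × 10⁻¹⁶) = 9.203 × 10⁻²² kg·m/s.
λ = h/p = 6.626 × 10⁻³⁴ / 9.203 × 10⁻²² = 7.20 × 10⁻¹³ m = 720 fm.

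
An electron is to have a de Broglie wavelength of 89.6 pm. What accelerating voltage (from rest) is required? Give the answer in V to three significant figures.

V = 187 V

p = h/λ = 6.626 × 10⁻³⁴ / 8.960 × 10⁻¹¹ = 7.395 × 10⁻²⁴ kg·m/s.
KE = p²/(2m) = 3.002 × 10⁻¹⁷ J.
V = KE/e = 3.002 × 10⁻¹⁷ / (1.602 × 10⁻¹⁹) = 187 V.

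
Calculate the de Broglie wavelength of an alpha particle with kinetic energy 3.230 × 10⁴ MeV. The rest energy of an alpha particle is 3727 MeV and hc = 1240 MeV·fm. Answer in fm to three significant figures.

λ = 0.0346 fm

Total energy E = KE + m₀c² = 3.230 × 10⁴ + 3727 = 36027 MeV.
(pc)² = E² − (m₀c²)² = (36027)² − (3727)² = 1.284 × 10⁹ MeV², so pc = 3.583 × 10⁴ MeV.
λ = hc/(pc) = 1240 MeV·fm / 3.583 × 10⁴ MeV = 0.0346 fm.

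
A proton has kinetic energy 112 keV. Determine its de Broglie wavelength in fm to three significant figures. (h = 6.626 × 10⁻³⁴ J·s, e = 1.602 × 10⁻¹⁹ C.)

KE = 112 keV = 1.794 × 10⁻¹⁴ J.
p = √(2mKE) = √(2 × 1.673 × 10⁻²⁷ × 1.794 × 10⁻¹⁴) = 7.748 × 10⁻²¹ kg·m/s.
λ = h/p = 6.626 × 10⁻³⁴ / 7.748 × 10⁻²¹ = 8.55 × 10⁻¹⁴ m = 85.5 fm.

λ = 85.5 fm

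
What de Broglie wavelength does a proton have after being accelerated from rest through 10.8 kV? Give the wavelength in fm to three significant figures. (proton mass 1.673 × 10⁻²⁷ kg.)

KE = eV = 1.602 × 10⁻¹⁹ × 1.080 × 10⁴ = 1.730 × 10⁻¹⁵ J.
p = √(2mKE) = √(2 × 1.673 × 10⁻²⁷ × 1.730 × 10⁻¹⁵) = 2.406 × 10⁻²¹ kg·m/s.
λ = h/p = 6.626 × 10⁻³⁴ / 2.406 × 10⁻²¹ = 2.75 × 10⁻¹³ m = 275 fm.

λ = 275 fm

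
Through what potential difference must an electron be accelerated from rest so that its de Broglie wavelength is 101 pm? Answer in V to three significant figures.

V = 147 V

p = h/λ = 6.626 × 10⁻³⁴ / 1.010 × 10⁻¹⁰ = 6.560 × 10⁻²⁴ kg·m/s.
KE = p²/(2m) = 2.362 × 10⁻¹⁷ J.
V = KE/e = 2.362 × 10⁻¹⁷ / (1.602 × 10⁻¹⁹) = 147 V.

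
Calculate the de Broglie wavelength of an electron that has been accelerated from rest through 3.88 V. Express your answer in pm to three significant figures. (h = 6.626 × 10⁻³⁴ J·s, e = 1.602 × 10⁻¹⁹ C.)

KE = eV = 1.602 × 10⁻¹⁹ × 3.880 = 6.216 × 10⁻¹⁹ J.
p = √(2mKE) = √(2 × 9.109 × 10⁻³¹ × 6.216 × 10⁻¹⁹) = 1.064 × 10⁻²⁴ kg·m/s.
λ = h/p = 6.626 × 10⁻³⁴ / 1.064 × 10⁻²⁴ = 6.23 × 10⁻¹⁰ m = 623 pm.

λ = 623 pm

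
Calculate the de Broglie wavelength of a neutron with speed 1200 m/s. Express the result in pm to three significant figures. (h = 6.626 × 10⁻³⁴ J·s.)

p = mv = 1.675 × 10⁻²⁷ × 1200 = 2.010 × 10⁻²⁴ kg·m/s.
λ = h/p = 6.626 × 10⁻³⁴ / 2.010 × 10⁻²⁴ = 3.30 × 10⁻¹⁰ m = 330 pm.

λ = 330 pm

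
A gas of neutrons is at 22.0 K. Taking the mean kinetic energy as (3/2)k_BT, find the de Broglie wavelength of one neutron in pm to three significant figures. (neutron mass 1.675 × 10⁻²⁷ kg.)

KE = (3/2)k_BT = 1.5 × 1.381 × 10⁻²³ × 22.0 = 4.557 × 10⁻²² J.
p = √(2mKE) = √(2 × 1.675 × 10⁻²⁷ × 4.557 × 10⁻²²) = 1.236 × 10⁻²⁴ kg·m/s.
λ = h/p = 5.36 × 10⁻¹⁰ m = 536 pm.

λ = 536 pm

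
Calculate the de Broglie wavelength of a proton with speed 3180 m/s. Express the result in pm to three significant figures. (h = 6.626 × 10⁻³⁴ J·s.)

p = mv = 1.673 × 10⁻²⁷ × 3180 = 5.320 × 10⁻²⁴ kg·m/s.
λ = h/p = 6.626 × 10⁻³⁴ / 5.320 × 10⁻²⁴ = 1.25 × 10⁻¹⁰ m = 125 pm.

λ = 125 pm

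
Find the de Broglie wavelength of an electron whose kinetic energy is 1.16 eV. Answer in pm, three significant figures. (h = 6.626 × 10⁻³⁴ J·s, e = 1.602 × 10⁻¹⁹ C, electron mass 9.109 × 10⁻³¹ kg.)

KE = 1.16 eV = 1.858 × 10⁻¹⁹ J.
p = √(2mKE) = √(2 × 9.109 × 10⁻³¹ × 1.858 × 10⁻¹⁹) = 5.818 × 10⁻²⁵ kg·m/s.
λ = h/p = 6.626 × 10⁻³⁴ / 5.818 × 10⁻²⁵ = 1.14 × 10⁻⁹ m = 1140 pm.

λ = 1140 pm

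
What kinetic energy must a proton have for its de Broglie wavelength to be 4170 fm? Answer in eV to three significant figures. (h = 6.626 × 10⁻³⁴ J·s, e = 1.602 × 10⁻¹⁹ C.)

KE = 47.1 eV

p = h/λ = 6.626 × 10⁻³⁴ / 4.170 × 10⁻¹² = 1.589 × 10⁻²² kg·m/s.
KE = p²/(2m) = (1.589 × 10⁻²²)² / (2 × 1.673 × 10⁻²⁷) = 7.546 × 10⁻¹⁸ J = 47.1 eV.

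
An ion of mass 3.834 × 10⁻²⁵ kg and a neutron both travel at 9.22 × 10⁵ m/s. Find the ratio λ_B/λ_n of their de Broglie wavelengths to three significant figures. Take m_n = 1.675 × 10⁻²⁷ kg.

λ_B/λ_n = 4.37 × 10⁻³

At fixed v, p = mv so λ = h/(mv) ∝ 1/m.
λ_B/λ_n = m_n/m_B = 1.675 × 10⁻²⁷/3.834 × 10⁻²⁵ = 4.37 × 10⁻³.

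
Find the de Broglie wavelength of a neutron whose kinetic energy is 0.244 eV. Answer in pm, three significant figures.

KE = 0.244 eV = 3.909 × 10⁻²⁰ J.
p = √(2mKE) = √(2 × 1.675 × 10⁻²⁷ × 3.909 × 10⁻²⁰) = 1.144 × 10⁻²³ kg·m/s.
λ = h/p = 6.626 × 10⁻³⁴ / 1.144 × 10⁻²³ = 5.79 × 10⁻¹¹ m = 57.9 pm.

λ = 57.9 pm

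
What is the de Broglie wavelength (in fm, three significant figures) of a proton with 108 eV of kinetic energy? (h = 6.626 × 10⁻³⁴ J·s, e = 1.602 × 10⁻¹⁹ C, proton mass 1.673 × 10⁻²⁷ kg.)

KE = 108 eV = 1.730 × 10⁻¹⁷ J.
p = √(2mKE) = √(2 × 1.673 × 10⁻²⁷ × 1.730 × 10⁻¹⁷) = 2.406 × 10⁻²² kg·m/s.
λ = h/p = 6.626 × 10⁻³⁴ / 2.406 × 10⁻²² = 2.75 × 10⁻¹² m = 2750 fm.

λ = 2750 fm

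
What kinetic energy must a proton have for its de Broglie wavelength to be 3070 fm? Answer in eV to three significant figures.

KE = 86.9 eV

p = h/λ = 6.626 × 10⁻³⁴ / 3.070 × 10⁻¹² = 2.158 × 10⁻²² kg·m/s.
KE = p²/(2m) = (2.158 × 10⁻²²)² / (2 × 1.673 × 10⁻²⁷) = 1.392 × 10⁻¹⁷ J = 86.9 eV.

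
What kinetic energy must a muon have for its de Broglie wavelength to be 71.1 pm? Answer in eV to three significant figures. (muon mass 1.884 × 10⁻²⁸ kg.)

p = h/λ = 6.626 × 10⁻³⁴ / 7.110 × 10⁻¹¹ = 9.319 × 10⁻²⁴ kg·m/s.
KE = p²/(2m) = (9.319 × 10⁻²⁴)² / (2 × 1.884 × 10⁻²⁸) = 2.305 × 10⁻¹⁹ J = 1.44 eV.

KE = 1.44 eV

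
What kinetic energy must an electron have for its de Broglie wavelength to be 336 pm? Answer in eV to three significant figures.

KE = 13.3 eV

p = h/λ = 6.626 × 10⁻³⁴ / 3.360 × 10⁻¹⁰ = 1.972 × 10⁻²⁴ kg·m/s.
KE = p²/(2m) = (1.972 × 10⁻²⁴)² / (2 × 9.109 × 10⁻³¹) = 2.135 × 10⁻¹⁸ J = 13.3 eV.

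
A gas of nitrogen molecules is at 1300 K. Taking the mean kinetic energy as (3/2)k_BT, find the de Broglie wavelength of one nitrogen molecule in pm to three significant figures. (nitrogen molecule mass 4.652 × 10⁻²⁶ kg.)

KE = (3/2)k_BT = 1.5 × 1.381 × 10⁻²³ × 1300 = 2.693 × 10⁻²⁰ J.
p = √(2mKE) = √(2 × 4.652 × 10⁻²⁶ × 2.693 × 10⁻²⁰) = 5.006 × 10⁻²³ kg·m/s.
λ = h/p = 1.32 × 10⁻¹¹ m = 13.2 pm.

λ = 13.2 pm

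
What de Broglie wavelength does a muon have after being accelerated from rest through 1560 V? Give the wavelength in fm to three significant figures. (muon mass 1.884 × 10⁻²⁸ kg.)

λ = 2160 fm

KE = eV = 1.602 × 10⁻¹⁹ × 1560 = 2.499 × 10⁻¹⁶ J.
p = √(2mKE) = √(2 × 1.884 × 10⁻²⁸ × 2.499 × 10⁻¹⁶) = 3.069 × 10⁻²² kg·m/s.
λ = h/p = 6.626 × 10⁻³⁴ / 3.069 × 10⁻²² = 2.16 × 10⁻¹² m = 2160 fm.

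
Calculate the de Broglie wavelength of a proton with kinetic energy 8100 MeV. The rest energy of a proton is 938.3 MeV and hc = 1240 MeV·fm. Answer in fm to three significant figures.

Total energy E = KE + m₀c² = 8100 + 938.3 = 9038.3 MeV.
(pc)² = E² − (m₀c²)² = (9038.3)² − (938.3)² = 8.081 × 10⁷ MeV², so pc = 8989 MeV.
λ = hc/(pc) = 1240 MeV·fm / 8989 MeV = 0.138 fm.

λ = 0.138 fm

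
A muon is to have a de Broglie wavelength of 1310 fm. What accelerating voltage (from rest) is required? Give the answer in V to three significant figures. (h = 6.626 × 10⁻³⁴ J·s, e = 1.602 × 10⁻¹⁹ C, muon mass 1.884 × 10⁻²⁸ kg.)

p = h/λ = 6.626 × 10⁻³⁴ / 1.310 × 10⁻¹² = 5.058 × 10⁻²² kg·m/s.
KE = p²/(2m) = 6.790 × 10⁻¹⁶ J.
V = KE/e = 6.790 × 10⁻¹⁶ / (1.602 × 10⁻¹⁹) = 4240 V.

V = 4240 V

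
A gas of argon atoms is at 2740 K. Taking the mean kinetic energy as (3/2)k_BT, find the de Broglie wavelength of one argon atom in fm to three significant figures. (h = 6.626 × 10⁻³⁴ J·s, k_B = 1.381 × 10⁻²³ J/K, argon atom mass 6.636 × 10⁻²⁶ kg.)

KE = (3/2)k_BT = 1.5 × 1.381 × 10⁻²³ × 2740 = 5.676 × 10⁻²⁰ J.
p = √(2mKE) = √(2 × 6.636 × 10⁻²⁶ × 5.676 × 10⁻²⁰) = 8.679 × 10⁻²³ kg·m/s.
λ = h/p = 7.63 × 10⁻¹² m = 7630 fm.

λ = 7630 fm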